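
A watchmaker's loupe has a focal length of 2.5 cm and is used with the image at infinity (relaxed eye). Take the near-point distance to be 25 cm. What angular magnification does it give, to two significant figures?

10

M = D/f = 25/2.5 = 10.000.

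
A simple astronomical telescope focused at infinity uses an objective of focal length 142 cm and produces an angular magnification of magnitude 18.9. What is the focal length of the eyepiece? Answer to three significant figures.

7.51 cm

|M| = f_obj/f_eye, so f_eye = f_obj/|M| = 142/18.9 = 7.513 cm.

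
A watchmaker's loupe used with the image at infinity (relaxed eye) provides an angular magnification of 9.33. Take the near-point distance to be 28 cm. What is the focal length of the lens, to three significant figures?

For the image at infinity, M = D/f.
f = D/M = 28/9.33 = 3.001 cm.

3.00 cm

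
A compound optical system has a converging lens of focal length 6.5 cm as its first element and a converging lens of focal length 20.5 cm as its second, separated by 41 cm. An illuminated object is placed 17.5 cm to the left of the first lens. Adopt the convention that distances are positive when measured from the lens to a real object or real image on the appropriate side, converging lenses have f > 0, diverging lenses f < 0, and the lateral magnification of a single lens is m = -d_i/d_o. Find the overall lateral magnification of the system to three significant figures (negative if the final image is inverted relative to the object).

1.19

Applying the thin-lens equation to the first lens, 1/6.5 = 1/17.5 + 1/d_i1, which gives d_i1 = 10.341 cm.
Its lateral magnification is m_1 = -d_i1/d_o1 = -(10.341)/17.5 = -0.5909.
Object distance for lens 2: d_o2 = 41 - 10.341 = 30.659 cm.
Applying the thin-lens equation again with f_2 = 20.5 cm and d_o2 = 30.659 cm gives d_i2 = 61.867 cm.
m_2 = -(61.867)/(30.659) = -2.0179.
Overall magnification: m = m_1 m_2 = 1.1924.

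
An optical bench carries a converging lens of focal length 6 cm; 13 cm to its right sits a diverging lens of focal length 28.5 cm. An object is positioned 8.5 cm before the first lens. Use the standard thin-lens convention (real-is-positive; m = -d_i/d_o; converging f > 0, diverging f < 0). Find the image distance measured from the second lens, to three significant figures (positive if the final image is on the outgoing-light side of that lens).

Applying the thin-lens equation to the first lens, 1/6 = 1/8.5 + 1/d_i1, which gives d_i1 = 20.400 cm.
This image would form 20.400 cm past lens 1, i.e. 7.400 cm beyond lens 2, so it is a virtual object for lens 2: d_o2 = 13 - 20.400 = -7.400 cm.
Applying the thin-lens equation again with f_2 = -28.5 cm and d_o2 = -7.400 cm gives d_i2 = 9.995 cm.

10.0 cm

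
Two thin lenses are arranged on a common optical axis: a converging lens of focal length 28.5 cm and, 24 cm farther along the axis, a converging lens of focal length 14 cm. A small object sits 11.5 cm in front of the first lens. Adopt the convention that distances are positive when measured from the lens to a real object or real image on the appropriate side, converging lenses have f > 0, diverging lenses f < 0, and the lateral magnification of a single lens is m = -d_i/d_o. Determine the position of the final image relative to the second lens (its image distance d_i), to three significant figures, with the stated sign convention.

Applying the thin-lens equation to the first lens, 1/28.5 = 1/11.5 + 1/d_i1, which gives d_i1 = -19.279 cm.
The intermediate image is virtual, 19.279 cm to the left of lens 1, so d_o2 = L - d_i1 = 24 - (-19.279) = 43.279 cm.
Applying the thin-lens equation again with f_2 = 14 cm and d_o2 = 43.279 cm gives d_i2 = 20.694 cm.

20.7 cm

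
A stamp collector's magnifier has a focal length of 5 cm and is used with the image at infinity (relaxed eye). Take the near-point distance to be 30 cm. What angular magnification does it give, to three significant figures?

6.00

M = D/f = 30/5 = 6.000.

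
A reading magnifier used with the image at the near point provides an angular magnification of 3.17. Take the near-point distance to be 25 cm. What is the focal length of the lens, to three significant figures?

11.5 cm

For the image at the near point, M = 1 + D/f.
f = D/(M - 1) = 25/(3.17 - 1) = 11.521 cm.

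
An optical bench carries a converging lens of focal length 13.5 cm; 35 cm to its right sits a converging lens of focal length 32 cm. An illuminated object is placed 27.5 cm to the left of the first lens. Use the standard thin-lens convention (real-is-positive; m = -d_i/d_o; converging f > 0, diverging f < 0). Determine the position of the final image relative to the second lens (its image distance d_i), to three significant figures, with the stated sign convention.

First lens: d_i1 = 1/(1/13.5 - 1/27.5) = 26.518 cm.
Object distance for lens 2: d_o2 = 35 - 26.518 = 8.482 cm.
Second lens: d_i2 = 1/(1/32 - 1/(8.482)) = -11.541 cm.

-11.5 cm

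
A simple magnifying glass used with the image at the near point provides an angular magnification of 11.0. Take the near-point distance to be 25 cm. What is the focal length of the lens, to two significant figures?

2.5 cm

For the image at the near point, M = 1 + D/f.
f = D/(M - 1) = 25/(11.0 - 1) = 2.500 cm.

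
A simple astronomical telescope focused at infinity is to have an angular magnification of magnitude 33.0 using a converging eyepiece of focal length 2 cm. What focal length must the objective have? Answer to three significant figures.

66.0 cm

|M| = f_obj/|f_eye|, so f_obj = |M| x |f_eye| = 33.0 x 2 = 66.000 cm.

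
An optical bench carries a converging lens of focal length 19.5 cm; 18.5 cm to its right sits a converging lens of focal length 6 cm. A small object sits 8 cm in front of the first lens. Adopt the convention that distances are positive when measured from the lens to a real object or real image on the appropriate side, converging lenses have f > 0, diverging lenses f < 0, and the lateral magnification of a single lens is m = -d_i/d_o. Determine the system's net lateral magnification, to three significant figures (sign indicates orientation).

First lens: d_i1 = 1/(1/19.5 - 1/8) = -13.565 cm.
m_1 = -(-13.565)/8 = 1.6957.
The intermediate image is virtual, 13.565 cm to the left of lens 1, so d_o2 = L - d_i1 = 18.5 - (-13.565) = 32.065 cm.
Second lens: d_i2 = 1/(1/6 - 1/(32.065)) = 7.381 cm.
m_2 = -(7.381)/(32.065) = -0.2302.
Total m = m_1 x m_2 = (1.6957)(-0.2302) = -0.3903.

-0.390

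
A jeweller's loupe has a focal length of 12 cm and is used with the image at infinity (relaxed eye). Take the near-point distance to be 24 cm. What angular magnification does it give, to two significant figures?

2.0

M = D/f = 24/12 = 2.000.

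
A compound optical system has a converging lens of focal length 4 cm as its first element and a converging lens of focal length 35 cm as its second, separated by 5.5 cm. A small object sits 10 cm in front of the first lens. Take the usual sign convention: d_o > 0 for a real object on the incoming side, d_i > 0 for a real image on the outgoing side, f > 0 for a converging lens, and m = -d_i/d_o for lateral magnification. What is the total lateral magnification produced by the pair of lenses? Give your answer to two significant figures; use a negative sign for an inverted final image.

Applying the thin-lens equation to the first lens, 1/4 = 1/10 + 1/d_i1, which gives d_i1 = 6.667 cm.
Its lateral magnification is m_1 = -d_i1/d_o1 = -(6.667)/10 = -0.6667.
This image would form 6.667 cm past lens 1, i.e. 1.167 cm beyond lens 2, so it is a virtual object for lens 2: d_o2 = 5.5 - 6.667 = -1.167 cm.
Applying the thin-lens equation again with f_2 = 35 cm and d_o2 = -1.167 cm gives d_i2 = 1.129 cm.
m_2 = -(1.129)/(-1.167) = 0.9677.
Total m = m_1 x m_2 = (-0.6667)(0.9677) = -0.6452.

-0.65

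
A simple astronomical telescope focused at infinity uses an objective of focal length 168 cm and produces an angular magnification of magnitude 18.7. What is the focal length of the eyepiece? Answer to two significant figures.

9.0 cm

|M| = f_obj/f_eye, so f_eye = f_obj/|M| = 168/18.7 = 8.984 cm.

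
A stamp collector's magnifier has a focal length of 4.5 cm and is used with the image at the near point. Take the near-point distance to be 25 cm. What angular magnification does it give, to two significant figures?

M = 1 + D/f = 1 + 25/4.5 = 6.556.

6.6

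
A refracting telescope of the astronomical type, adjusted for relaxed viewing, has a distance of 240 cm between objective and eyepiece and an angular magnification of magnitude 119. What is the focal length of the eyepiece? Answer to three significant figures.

In normal adjustment the tube length equals f_obj + f_eye and |M| = f_obj/f_eye.
So f_obj = 119 f_eye and 119 f_eye + f_eye = 240 cm, giving f_eye = 240/120 = 2.000 cm and f_obj = 238.000 cm.

2.00 cm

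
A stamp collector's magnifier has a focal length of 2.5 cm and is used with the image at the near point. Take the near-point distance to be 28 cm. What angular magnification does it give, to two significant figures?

M = 1 + D/f = 1 + 28/2.5 = 12.200.

12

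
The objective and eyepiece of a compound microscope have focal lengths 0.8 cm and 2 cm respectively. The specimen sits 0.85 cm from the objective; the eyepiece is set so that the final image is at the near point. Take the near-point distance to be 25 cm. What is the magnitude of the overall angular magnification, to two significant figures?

220

Objective: 1/d_i = 1/f_obj - 1/d_o = 1/0.8 - 1/0.85 = 0.07353 cm^-1, so d_i = 13.600 cm.
m_obj = -d_i/d_o = -13.600/0.85 = -16.000.
Eyepiece angular magnification (image at near point): M_eye = 1 + D/f_e = 1 + 25/2 = 13.500.
Overall M = m_obj x M_eye = (-16.000)(13.500) = -216.00.
|M| = 216.00.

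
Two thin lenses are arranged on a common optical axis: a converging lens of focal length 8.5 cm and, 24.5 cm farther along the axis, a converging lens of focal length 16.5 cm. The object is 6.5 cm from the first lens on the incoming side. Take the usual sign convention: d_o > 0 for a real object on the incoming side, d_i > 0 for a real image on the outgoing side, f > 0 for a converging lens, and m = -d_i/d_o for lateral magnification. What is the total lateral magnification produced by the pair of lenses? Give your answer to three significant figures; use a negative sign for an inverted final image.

-1.97

Lens 1: 1/d_i1 = 1/f_1 - 1/d_o1 = 1/8.5 - 1/6.5 = -0.03620 cm^-1, so d_i1 = -27.625 cm.
m_1 = -(-27.625)/6.5 = 4.2500.
The intermediate image is virtual, 27.625 cm to the left of lens 1, so d_o2 = L - d_i1 = 24.5 - (-27.625) = 52.125 cm.
Lens 2: 1/d_i2 = 1/f_2 - 1/d_o2 = 1/16.5 - 1/(52.125) = 0.04142 cm^-1, so d_i2 = 24.142 cm.
m_2 = -(24.142)/(52.125) = -0.4632.
The system's lateral magnification is m_1 m_2 = (4.2500)(-0.4632) = -1.9684.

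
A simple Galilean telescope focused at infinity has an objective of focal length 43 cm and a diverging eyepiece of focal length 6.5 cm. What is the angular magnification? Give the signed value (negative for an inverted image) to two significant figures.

6.6

M = -f_obj/f_eye = -43/(-6.5) = 6.615.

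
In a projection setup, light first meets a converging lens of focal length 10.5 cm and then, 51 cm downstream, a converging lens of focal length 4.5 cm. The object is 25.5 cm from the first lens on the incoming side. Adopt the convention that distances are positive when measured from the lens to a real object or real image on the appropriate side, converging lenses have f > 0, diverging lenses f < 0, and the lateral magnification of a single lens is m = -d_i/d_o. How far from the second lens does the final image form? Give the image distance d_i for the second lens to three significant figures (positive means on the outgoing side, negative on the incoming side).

5.21 cm

Applying the thin-lens equation to the first lens, 1/10.5 = 1/25.5 + 1/d_i1, which gives d_i1 = 17.850 cm.
Object distance for lens 2: d_o2 = 51 - 17.850 = 33.150 cm.
Applying the thin-lens equation again with f_2 = 4.5 cm and d_o2 = 33.150 cm gives d_i2 = 5.207 cm.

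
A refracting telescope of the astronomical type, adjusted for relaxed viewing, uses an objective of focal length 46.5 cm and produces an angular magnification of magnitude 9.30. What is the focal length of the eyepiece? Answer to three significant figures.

|M| = f_obj/f_eye, so f_eye = f_obj/|M| = 46.5/9.3 = 5.000 cm.

5.00 cm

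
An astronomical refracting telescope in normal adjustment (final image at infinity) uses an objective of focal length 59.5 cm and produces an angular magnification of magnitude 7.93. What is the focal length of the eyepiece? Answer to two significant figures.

7.5 cm

|M| = f_obj/f_eye, so f_eye = f_obj/|M| = 59.5/7.93 = 7.503 cm.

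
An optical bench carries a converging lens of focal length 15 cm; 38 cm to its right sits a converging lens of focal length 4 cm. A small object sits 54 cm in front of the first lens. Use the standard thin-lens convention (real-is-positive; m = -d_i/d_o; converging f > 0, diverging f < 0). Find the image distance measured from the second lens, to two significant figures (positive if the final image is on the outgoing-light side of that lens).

5.2 cm

Lens 1: 1/d_i1 = 1/f_1 - 1/d_o1 = 1/15 - 1/54 = 0.04815 cm^-1, so d_i1 = 20.769 cm.
The intermediate image is 20.769 cm to the right of lens 1, so d_o2 = L - d_i1 = 38 - 20.769 = 17.231 cm.
Lens 2: 1/d_i2 = 1/f_2 - 1/d_o2 = 1/4 - 1/(17.231) = 0.19196 cm^-1, so d_i2 = 5.209 cm.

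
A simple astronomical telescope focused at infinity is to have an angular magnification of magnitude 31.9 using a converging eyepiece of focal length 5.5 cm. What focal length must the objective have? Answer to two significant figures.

180 cm

|M| = f_obj/|f_eye|, so f_obj = |M| x |f_eye| = 31.9 x 5.5 = 175.450 cm.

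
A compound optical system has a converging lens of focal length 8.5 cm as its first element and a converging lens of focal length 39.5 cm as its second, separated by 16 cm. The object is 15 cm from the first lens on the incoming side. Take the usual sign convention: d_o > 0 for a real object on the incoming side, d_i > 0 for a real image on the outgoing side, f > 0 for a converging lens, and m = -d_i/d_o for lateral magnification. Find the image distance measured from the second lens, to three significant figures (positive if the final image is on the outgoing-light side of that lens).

3.31 cm

Applying the thin-lens equation to the first lens, 1/8.5 = 1/15 + 1/d_i1, which gives d_i1 = 19.615 cm.
Since 19.615 cm > 16 cm, the first image lies past the second lens and serves as a virtual object: d_o2 = L - d_i1 = -3.615 cm.
Applying the thin-lens equation again with f_2 = 39.5 cm and d_o2 = -3.615 cm gives d_i2 = 3.312 cm.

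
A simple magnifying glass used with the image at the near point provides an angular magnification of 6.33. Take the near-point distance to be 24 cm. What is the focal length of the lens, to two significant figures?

4.5 cm

For the image at the near point, M = 1 + D/f.
f = D/(M - 1) = 24/(6.33 - 1) = 4.503 cm.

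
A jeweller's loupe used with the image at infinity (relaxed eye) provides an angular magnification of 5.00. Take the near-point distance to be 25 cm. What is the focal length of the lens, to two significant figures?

For the image at infinity, M = D/f.
f = D/M = 25/5.0 = 5.000 cm.

5.0 cm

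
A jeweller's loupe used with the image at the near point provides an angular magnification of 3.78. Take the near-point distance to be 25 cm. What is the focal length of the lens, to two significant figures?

For the image at the near point, M = 1 + D/f.
f = D/(M - 1) = 25/(3.78 - 1) = 8.993 cm.

9.0 cm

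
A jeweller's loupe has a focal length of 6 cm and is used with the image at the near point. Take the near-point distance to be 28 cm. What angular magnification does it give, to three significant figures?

5.67

M = 1 + D/f = 1 + 28/6 = 5.667.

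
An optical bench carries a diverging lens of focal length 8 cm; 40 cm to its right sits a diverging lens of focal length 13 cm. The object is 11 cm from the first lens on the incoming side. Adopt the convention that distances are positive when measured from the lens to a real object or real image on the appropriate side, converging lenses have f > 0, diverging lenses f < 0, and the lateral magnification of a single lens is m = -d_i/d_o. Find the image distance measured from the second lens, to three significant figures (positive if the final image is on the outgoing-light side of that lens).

Applying the thin-lens equation to the first lens, 1/(-8) = 1/11 + 1/d_i1, which gives d_i1 = -4.632 cm.
With d_i1 < 0 the first image is virtual and lies on the object side; the object distance for lens 2 is d_o2 = 40 - (-4.632) = 44.632 cm.
Applying the thin-lens equation again with f_2 = -13 cm and d_o2 = 44.632 cm gives d_i2 = -10.068 cm.

-10.1 cm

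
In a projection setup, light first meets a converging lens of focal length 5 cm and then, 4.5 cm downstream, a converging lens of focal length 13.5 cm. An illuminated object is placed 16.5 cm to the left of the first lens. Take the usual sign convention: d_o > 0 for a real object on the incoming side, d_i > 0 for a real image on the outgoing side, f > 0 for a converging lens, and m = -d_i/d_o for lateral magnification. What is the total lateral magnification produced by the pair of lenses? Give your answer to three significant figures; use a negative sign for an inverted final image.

-0.363

Lens 1: 1/d_i1 = 1/f_1 - 1/d_o1 = 1/5 - 1/16.5 = 0.13939 cm^-1, so d_i1 = 7.174 cm.
m_1 = -(7.174)/16.5 = -0.4348.
Since 7.174 cm > 4.5 cm, the first image lies past the second lens and serves as a virtual object: d_o2 = L - d_i1 = -2.674 cm.
Lens 2: 1/d_i2 = 1/f_2 - 1/d_o2 = 1/13.5 - 1/(-2.674) = 0.44806 cm^-1, so d_i2 = 2.232 cm.
m_2 = -(2.232)/(-2.674) = 0.8347.
The system's lateral magnification is m_1 m_2 = (-0.4348)(0.8347) = -0.3629.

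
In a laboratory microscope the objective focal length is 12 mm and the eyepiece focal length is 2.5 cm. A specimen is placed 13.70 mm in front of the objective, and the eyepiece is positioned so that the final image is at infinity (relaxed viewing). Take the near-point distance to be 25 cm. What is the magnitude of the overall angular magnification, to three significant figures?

70.6

Convert to cm: f_obj = 12 mm = 1.2 cm; d_o = 13.70 mm = 1.37 cm.
Objective: 1/d_i = 1/f_obj - 1/d_o = 1/1.2 - 1/1.37 = 0.10341 cm^-1, so d_i = 9.671 cm.
m_obj = -d_i/d_o = -9.671/1.37 = -7.059.
Eyepiece angular magnification (image at infinity): M_eye = D/f_e = 25/2.5 = 10.000.
Overall M = m_obj x M_eye = (-7.059)(10.000) = -70.59.
|M| = 70.59.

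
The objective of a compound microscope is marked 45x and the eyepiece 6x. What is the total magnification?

The overall magnification of a compound microscope is the product of the objective and eyepiece magnifications:
M = M_obj x M_eye = 45 x 6 = 270.

270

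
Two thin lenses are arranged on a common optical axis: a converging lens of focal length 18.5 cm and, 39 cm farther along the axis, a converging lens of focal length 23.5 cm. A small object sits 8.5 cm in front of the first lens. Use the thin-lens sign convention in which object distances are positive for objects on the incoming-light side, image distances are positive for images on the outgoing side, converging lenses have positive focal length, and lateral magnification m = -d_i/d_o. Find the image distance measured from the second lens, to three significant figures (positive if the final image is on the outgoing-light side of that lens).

41.2 cm

Applying the thin-lens equation to the first lens, 1/18.5 = 1/8.5 + 1/d_i1, which gives d_i1 = -15.725 cm.
With d_i1 < 0 the first image is virtual and lies on the object side; the object distance for lens 2 is d_o2 = 39 - (-15.725) = 54.725 cm.
Applying the thin-lens equation again with f_2 = 23.5 cm and d_o2 = 54.725 cm gives d_i2 = 41.186 cm.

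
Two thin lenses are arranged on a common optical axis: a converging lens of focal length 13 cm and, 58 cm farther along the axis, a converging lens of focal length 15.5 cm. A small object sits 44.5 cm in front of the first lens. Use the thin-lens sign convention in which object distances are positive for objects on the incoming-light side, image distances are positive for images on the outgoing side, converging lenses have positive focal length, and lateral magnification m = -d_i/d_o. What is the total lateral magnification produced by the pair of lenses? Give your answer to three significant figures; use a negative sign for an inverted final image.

0.265

Lens 1: 1/d_i1 = 1/f_1 - 1/d_o1 = 1/13 - 1/44.5 = 0.05445 cm^-1, so d_i1 = 18.365 cm.
m_1 = -(18.365)/44.5 = -0.4127.
That image sits 39.635 cm in front of the second lens, so d_o2 = 39.635 cm.
Lens 2: 1/d_i2 = 1/f_2 - 1/d_o2 = 1/15.5 - 1/(39.635) = 0.03929 cm^-1, so d_i2 = 25.454 cm.
m_2 = -(25.454)/(39.635) = -0.6422.
Total m = m_1 x m_2 = (-0.4127)(-0.6422) = 0.2650.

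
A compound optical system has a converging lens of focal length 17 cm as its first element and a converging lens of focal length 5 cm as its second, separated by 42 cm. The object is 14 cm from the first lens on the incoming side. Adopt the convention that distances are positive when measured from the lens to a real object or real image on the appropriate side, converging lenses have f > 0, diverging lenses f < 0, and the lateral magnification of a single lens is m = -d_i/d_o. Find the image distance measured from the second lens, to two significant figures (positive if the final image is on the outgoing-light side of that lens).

Lens 1: 1/d_i1 = 1/f_1 - 1/d_o1 = 1/17 - 1/14 = -0.01261 cm^-1, so d_i1 = -79.333 cm.
With d_i1 < 0 the first image is virtual and lies on the object side; the object distance for lens 2 is d_o2 = 42 - (-79.333) = 121.333 cm.
Lens 2: 1/d_i2 = 1/f_2 - 1/d_o2 = 1/5 - 1/(121.333) = 0.19176 cm^-1, so d_i2 = 5.215 cm.

5.2 cm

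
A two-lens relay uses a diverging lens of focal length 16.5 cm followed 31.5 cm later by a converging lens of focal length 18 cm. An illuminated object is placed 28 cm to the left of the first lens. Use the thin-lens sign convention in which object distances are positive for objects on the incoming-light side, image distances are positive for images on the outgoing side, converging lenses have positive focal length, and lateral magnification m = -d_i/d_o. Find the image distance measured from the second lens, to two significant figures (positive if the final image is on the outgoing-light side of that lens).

32 cm

Applying the thin-lens equation to the first lens, 1/(-16.5) = 1/28 + 1/d_i1, which gives d_i1 = -10.382 cm.
The intermediate image is virtual, 10.382 cm to the left of lens 1, so d_o2 = L - d_i1 = 31.5 - (-10.382) = 41.882 cm.
Applying the thin-lens equation again with f_2 = 18 cm and d_o2 = 41.882 cm gives d_i2 = 31.567 cm.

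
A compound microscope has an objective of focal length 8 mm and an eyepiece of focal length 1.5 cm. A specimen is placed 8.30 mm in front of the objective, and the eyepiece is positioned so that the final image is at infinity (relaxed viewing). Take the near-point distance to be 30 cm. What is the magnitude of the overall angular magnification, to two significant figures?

530

Convert to cm: f_obj = 8 mm = 0.8 cm; d_o = 8.30 mm = 0.83 cm.
Objective: 1/d_i = 1/f_obj - 1/d_o = 1/0.8 - 1/0.83 = 0.04518 cm^-1, so d_i = 22.133 cm.
m_obj = -d_i/d_o = -22.133/0.83 = -26.667.
Eyepiece angular magnification (image at infinity): M_eye = D/f_e = 30/1.5 = 20.000.
Overall M = m_obj x M_eye = (-26.667)(20.000) = -533.33.
|M| = 533.33.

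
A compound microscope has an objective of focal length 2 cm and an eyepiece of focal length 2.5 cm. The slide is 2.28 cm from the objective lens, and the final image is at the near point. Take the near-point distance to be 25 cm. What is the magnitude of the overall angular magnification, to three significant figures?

Objective: 1/d_i = 1/f_obj - 1/d_o = 1/2 - 1/2.28 = 0.06140 cm^-1, so d_i = 16.286 cm.
m_obj = -d_i/d_o = -16.286/2.28 = -7.143.
Eyepiece angular magnification (image at near point): M_eye = 1 + D/f_e = 1 + 25/2.5 = 11.000.
Overall M = m_obj x M_eye = (-7.143)(11.000) = -78.57.
|M| = 78.57.

78.6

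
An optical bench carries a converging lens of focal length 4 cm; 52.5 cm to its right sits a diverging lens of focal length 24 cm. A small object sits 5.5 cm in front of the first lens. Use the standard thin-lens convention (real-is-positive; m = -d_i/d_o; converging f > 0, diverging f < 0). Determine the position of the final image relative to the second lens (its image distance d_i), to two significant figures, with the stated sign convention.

-15 cm

Applying the thin-lens equation to the first lens, 1/4 = 1/5.5 + 1/d_i1, which gives d_i1 = 14.667 cm.
That image sits 37.833 cm in front of the second lens, so d_o2 = 37.833 cm.
Applying the thin-lens equation again with f_2 = -24 cm and d_o2 = 37.833 cm gives d_i2 = -14.685 cm.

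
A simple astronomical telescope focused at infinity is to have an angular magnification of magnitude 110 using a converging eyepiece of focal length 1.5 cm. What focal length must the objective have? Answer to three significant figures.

165 cm

|M| = f_obj/|f_eye|, so f_obj = |M| x |f_eye| = 110.0 x 1.5 = 165.000 cm.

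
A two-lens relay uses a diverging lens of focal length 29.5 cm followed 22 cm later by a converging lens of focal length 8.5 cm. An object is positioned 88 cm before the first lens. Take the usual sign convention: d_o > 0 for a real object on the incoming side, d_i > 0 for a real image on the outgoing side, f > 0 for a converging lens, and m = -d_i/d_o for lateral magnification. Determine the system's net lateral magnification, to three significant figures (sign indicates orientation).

First lens: d_i1 = 1/(1/(-29.5) - 1/88) = -22.094 cm.
m_1 = -(-22.094)/88 = 0.2511.
The intermediate image is virtual, 22.094 cm to the left of lens 1, so d_o2 = L - d_i1 = 22 - (-22.094) = 44.094 cm.
Second lens: d_i2 = 1/(1/8.5 - 1/(44.094)) = 10.530 cm.
m_2 = -(10.530)/(44.094) = -0.2388.
The system's lateral magnification is m_1 m_2 = (0.2511)(-0.2388) = -0.0600.

-0.0600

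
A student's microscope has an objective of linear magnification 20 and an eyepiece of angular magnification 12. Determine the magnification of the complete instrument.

240

The overall magnification of a compound microscope is the product of the objective and eyepiece magnifications:
M = M_obj x M_eye = 20 x 12 = 240.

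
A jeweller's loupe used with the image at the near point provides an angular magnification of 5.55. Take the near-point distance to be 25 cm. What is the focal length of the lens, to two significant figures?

For the image at the near point, M = 1 + D/f.
f = D/(M - 1) = 25/(5.55 - 1) = 5.495 cm.

5.5 cm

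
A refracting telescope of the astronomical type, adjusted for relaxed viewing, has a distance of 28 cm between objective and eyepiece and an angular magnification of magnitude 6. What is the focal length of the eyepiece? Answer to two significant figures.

In normal adjustment the tube length equals f_obj + f_eye and |M| = f_obj/f_eye.
So f_obj = 6 f_eye and 6 f_eye + f_eye = 28 cm, giving f_eye = 28/7 = 4.000 cm and f_obj = 24.000 cm.

4.0 cm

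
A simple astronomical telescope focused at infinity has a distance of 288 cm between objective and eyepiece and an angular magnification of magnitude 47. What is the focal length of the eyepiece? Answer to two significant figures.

6.0 cm

In normal adjustment the tube length equals f_obj + f_eye and |M| = f_obj/f_eye.
So f_obj = 47 f_eye and 47 f_eye + f_eye = 288 cm, giving f_eye = 288/48 = 6.000 cm and f_obj = 282.000 cm.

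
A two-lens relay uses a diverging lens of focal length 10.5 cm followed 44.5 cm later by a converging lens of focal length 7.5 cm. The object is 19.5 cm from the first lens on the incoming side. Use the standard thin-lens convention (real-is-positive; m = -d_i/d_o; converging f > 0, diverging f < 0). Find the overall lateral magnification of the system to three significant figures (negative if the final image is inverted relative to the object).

Lens 1: 1/d_i1 = 1/f_1 - 1/d_o1 = 1/(-10.5) - 1/19.5 = -0.14652 cm^-1, so d_i1 = -6.825 cm.
m_1 = -(-6.825)/19.5 = 0.3500.
With d_i1 < 0 the first image is virtual and lies on the object side; the object distance for lens 2 is d_o2 = 44.5 - (-6.825) = 51.325 cm.
Lens 2: 1/d_i2 = 1/f_2 - 1/d_o2 = 1/7.5 - 1/(51.325) = 0.11385 cm^-1, so d_i2 = 8.784 cm.
m_2 = -(8.784)/(51.325) = -0.1711.
The system's lateral magnification is m_1 m_2 = (0.3500)(-0.1711) = -0.0599.

-0.0599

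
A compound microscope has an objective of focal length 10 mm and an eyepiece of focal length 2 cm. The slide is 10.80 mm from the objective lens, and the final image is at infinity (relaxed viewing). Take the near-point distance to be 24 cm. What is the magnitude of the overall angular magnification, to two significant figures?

Convert to cm: f_obj = 10 mm = 1 cm; d_o = 10.80 mm = 1.08 cm.
Objective: 1/d_i = 1/f_obj - 1/d_o = 1/1 - 1/1.08 = 0.07407 cm^-1, so d_i = 13.500 cm.
m_obj = -d_i/d_o = -13.500/1.08 = -12.500.
Eyepiece angular magnification (image at infinity): M_eye = D/f_e = 24/2 = 12.000.
Overall M = m_obj x M_eye = (-12.500)(12.000) = -150.00.
|M| = 150.00.

150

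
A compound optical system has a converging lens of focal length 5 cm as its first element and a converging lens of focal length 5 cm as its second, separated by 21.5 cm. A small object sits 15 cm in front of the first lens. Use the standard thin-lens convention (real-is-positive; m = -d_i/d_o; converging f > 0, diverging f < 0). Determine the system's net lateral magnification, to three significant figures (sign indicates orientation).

0.278

Applying the thin-lens equation to the first lens, 1/5 = 1/15 + 1/d_i1, which gives d_i1 = 7.500 cm.
Its lateral magnification is m_1 = -d_i1/d_o1 = -(7.500)/15 = -0.5000.
The intermediate image is 7.500 cm to the right of lens 1, so d_o2 = L - d_i1 = 21.5 - 7.500 = 14.000 cm.
Applying the thin-lens equation again with f_2 = 5 cm and d_o2 = 14.000 cm gives d_i2 = 7.778 cm.
m_2 = -(7.778)/(14.000) = -0.5556.
Total m = m_1 x m_2 = (-0.5000)(-0.5556) = 0.2778.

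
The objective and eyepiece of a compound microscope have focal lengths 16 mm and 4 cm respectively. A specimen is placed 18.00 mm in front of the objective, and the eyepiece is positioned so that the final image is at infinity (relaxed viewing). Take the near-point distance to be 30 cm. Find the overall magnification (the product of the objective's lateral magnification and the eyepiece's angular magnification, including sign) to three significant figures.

-60.0

Convert to cm: f_obj = 16 mm = 1.6 cm; d_o = 18.00 mm = 1.80 cm.
Objective: 1/d_i = 1/f_obj - 1/d_o = 1/1.6 - 1/1.80 = 0.06944 cm^-1, so d_i = 14.400 cm.
m_obj = -d_i/d_o = -14.400/1.80 = -8.000.
Eyepiece angular magnification (image at infinity): M_eye = D/f_e = 30/4 = 7.500.
Overall M = m_obj x M_eye = (-8.000)(7.500) = -60.00.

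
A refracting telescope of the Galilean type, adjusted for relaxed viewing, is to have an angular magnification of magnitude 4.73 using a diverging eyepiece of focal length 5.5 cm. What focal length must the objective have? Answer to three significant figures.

|M| = f_obj/|f_eye|, so f_obj = |M| x |f_eye| = 4.73 x 5.5 = 26.015 cm.

26.0 cm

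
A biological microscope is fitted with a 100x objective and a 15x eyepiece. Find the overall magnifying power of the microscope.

The overall magnification of a compound microscope is the product of the objective and eyepiece magnifications:
M = M_obj x M_eye = 100 x 15 = 1500.

1500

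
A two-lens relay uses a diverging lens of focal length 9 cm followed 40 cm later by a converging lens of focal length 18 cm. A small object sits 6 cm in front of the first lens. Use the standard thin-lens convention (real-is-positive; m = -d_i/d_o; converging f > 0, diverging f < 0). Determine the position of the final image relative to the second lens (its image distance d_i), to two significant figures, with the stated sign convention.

First lens: d_i1 = 1/(1/(-9) - 1/6) = -3.600 cm.
With d_i1 < 0 the first image is virtual and lies on the object side; the object distance for lens 2 is d_o2 = 40 - (-3.600) = 43.600 cm.
Second lens: d_i2 = 1/(1/18 - 1/(43.600)) = 30.656 cm.

31 cm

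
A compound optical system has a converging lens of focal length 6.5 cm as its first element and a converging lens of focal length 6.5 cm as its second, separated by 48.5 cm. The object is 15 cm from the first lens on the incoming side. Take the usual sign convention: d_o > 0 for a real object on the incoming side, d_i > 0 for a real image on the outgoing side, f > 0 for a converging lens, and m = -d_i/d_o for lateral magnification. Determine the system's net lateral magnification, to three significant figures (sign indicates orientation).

0.163

Lens 1: 1/d_i1 = 1/f_1 - 1/d_o1 = 1/6.5 - 1/15 = 0.08718 cm^-1, so d_i1 = 11.471 cm.
m_1 = -(11.471)/15 = -0.7647.
Object distance for lens 2: d_o2 = 48.5 - 11.471 = 37.029 cm.
Lens 2: 1/d_i2 = 1/f_2 - 1/d_o2 = 1/6.5 - 1/(37.029) = 0.12684 cm^-1, so d_i2 = 7.884 cm.
m_2 = -(7.884)/(37.029) = -0.2129.
Overall magnification: m = m_1 m_2 = 0.1628.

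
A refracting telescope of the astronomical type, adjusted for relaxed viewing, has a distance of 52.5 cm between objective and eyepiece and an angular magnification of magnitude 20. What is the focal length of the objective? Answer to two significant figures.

In normal adjustment the tube length equals f_obj + f_eye and |M| = f_obj/f_eye.
So f_obj = 20 f_eye and 20 f_eye + f_eye = 52.5 cm, giving f_eye = 52.5/21 = 2.500 cm and f_obj = 50.000 cm.

50 cm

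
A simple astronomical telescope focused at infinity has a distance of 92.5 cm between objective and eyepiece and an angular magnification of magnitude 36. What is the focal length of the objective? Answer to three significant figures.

In normal adjustment the tube length equals f_obj + f_eye and |M| = f_obj/f_eye.
So f_obj = 36 f_eye and 36 f_eye + f_eye = 92.5 cm, giving f_eye = 92.5/37 = 2.500 cm and f_obj = 90.000 cm.

90.0 cm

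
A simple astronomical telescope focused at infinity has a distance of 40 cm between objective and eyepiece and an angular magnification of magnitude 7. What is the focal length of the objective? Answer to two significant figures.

35 cm

In normal adjustment the tube length equals f_obj + f_eye and |M| = f_obj/f_eye.
So f_obj = 7 f_eye and 7 f_eye + f_eye = 40 cm, giving f_eye = 40/8 = 5.000 cm and f_obj = 35.000 cm.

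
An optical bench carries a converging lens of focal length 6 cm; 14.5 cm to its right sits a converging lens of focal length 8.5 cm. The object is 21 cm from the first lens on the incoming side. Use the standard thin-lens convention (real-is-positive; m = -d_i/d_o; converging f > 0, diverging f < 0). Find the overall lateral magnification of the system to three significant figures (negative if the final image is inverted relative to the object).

-1.42

Applying the thin-lens equation to the first lens, 1/6 = 1/21 + 1/d_i1, which gives d_i1 = 8.400 cm.
Its lateral magnification is m_1 = -d_i1/d_o1 = -(8.400)/21 = -0.4000.
Object distance for lens 2: d_o2 = 14.5 - 8.400 = 6.100 cm.
Applying the thin-lens equation again with f_2 = 8.5 cm and d_o2 = 6.100 cm gives d_i2 = -21.604 cm.
m_2 = -(-21.604)/(6.100) = 3.5417.
Overall magnification: m = m_1 m_2 = -1.4167.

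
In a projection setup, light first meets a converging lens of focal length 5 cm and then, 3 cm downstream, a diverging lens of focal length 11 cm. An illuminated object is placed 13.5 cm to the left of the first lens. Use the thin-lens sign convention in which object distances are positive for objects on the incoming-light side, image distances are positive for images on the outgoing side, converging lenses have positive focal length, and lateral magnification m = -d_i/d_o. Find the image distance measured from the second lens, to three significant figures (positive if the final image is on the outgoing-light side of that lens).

8.97 cm

Lens 1: 1/d_i1 = 1/f_1 - 1/d_o1 = 1/5 - 1/13.5 = 0.12593 cm^-1, so d_i1 = 7.941 cm.
This image would form 7.941 cm past lens 1, i.e. 4.941 cm beyond lens 2, so it is a virtual object for lens 2: d_o2 = 3 - 7.941 = -4.941 cm.
Lens 2: 1/d_i2 = 1/f_2 - 1/d_o2 = 1/(-11) - 1/(-4.941) = 0.11147 cm^-1, so d_i2 = 8.971 cm.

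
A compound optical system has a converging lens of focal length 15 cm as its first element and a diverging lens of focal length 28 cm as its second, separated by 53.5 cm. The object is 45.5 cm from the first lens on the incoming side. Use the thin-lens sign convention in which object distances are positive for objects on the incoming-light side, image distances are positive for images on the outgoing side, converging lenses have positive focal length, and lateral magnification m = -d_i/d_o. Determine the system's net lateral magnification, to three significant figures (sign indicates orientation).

First lens: d_i1 = 1/(1/15 - 1/45.5) = 22.377 cm.
m_1 = -(22.377)/45.5 = -0.4918.
Object distance for lens 2: d_o2 = 53.5 - 22.377 = 31.123 cm.
Second lens: d_i2 = 1/(1/(-28) - 1/(31.123)) = -14.739 cm.
m_2 = -(-14.739)/(31.123) = 0.4736.
The system's lateral magnification is m_1 m_2 = (-0.4918)(0.4736) = -0.2329.

-0.233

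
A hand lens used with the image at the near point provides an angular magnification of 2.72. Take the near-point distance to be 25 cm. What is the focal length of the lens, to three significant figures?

For the image at the near point, M = 1 + D/f.
f = D/(M - 1) = 25/(2.72 - 1) = 14.535 cm.

14.5 cm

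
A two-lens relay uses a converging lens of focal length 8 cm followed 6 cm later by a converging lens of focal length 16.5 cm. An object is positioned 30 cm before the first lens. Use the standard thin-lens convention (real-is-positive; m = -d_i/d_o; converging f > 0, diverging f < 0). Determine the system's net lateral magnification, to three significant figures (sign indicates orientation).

-0.280

Applying the thin-lens equation to the first lens, 1/8 = 1/30 + 1/d_i1, which gives d_i1 = 10.909 cm.
Its lateral magnification is m_1 = -d_i1/d_o1 = -(10.909)/30 = -0.3636.
This image would form 10.909 cm past lens 1, i.e. 4.909 cm beyond lens 2, so it is a virtual object for lens 2: d_o2 = 6 - 10.909 = -4.909 cm.
Applying the thin-lens equation again with f_2 = 16.5 cm and d_o2 = -4.909 cm gives d_i2 = 3.783 cm.
m_2 = -(3.783)/(-4.909) = 0.7707.
The system's lateral magnification is m_1 m_2 = (-0.3636)(0.7707) = -0.2803.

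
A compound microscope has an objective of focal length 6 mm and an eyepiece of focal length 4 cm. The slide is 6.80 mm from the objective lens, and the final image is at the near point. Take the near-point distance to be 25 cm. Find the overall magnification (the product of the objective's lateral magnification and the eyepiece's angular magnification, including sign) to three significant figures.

Convert to cm: f_obj = 6 mm = 0.6 cm; d_o = 6.80 mm = 0.68 cm.
Objective: 1/d_i = 1/f_obj - 1/d_o = 1/0.6 - 1/0.68 = 0.19608 cm^-1, so d_i = 5.100 cm.
m_obj = -d_i/d_o = -5.100/0.68 = -7.500.
Eyepiece angular magnification (image at near point): M_eye = 1 + D/f_e = 1 + 25/4 = 7.250.
Overall M = m_obj x M_eye = (-7.500)(7.250) = -54.37.

-54.4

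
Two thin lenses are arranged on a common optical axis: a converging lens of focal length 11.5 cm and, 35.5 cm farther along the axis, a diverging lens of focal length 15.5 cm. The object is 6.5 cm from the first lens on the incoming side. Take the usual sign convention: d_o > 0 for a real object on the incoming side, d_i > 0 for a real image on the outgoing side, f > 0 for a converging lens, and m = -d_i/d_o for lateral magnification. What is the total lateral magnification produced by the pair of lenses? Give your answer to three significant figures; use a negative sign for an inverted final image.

Applying the thin-lens equation to the first lens, 1/11.5 = 1/6.5 + 1/d_i1, which gives d_i1 = -14.950 cm.
Its lateral magnification is m_1 = -d_i1/d_o1 = -(-14.950)/6.5 = 2.3000.
The intermediate image is virtual, 14.950 cm to the left of lens 1, so d_o2 = L - d_i1 = 35.5 - (-14.950) = 50.450 cm.
Applying the thin-lens equation again with f_2 = -15.5 cm and d_o2 = 50.450 cm gives d_i2 = -11.857 cm.
m_2 = -(-11.857)/(50.450) = 0.2350.
The system's lateral magnification is m_1 m_2 = (2.3000)(0.2350) = 0.5406.

0.541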